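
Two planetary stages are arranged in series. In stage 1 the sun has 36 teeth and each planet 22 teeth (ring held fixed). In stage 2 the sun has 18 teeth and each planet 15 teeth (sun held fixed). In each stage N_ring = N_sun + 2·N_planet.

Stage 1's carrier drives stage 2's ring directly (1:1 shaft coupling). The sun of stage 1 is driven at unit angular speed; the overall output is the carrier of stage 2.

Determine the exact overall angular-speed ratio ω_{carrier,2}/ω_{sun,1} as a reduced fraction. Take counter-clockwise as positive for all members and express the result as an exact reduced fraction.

Stage 1: N_ring = 36 + 2·22 = 80
Stage 1: 36(ω_s−ω_c) = −80(ω_r−ω_c),  ω_r=0, ω_s=1
Stage 1: 36(1−ω_c) = −80(0−ω_c)  ⇒  116ω_c = 36  ⇒  ω_c = 9/29
  ⇒ ω_c¹/ω_s¹ = 9/29
Stage 2: N_ring = 18 + 2·15 = 48
Stage 2: 18(ω_s−ω_c) = −48(ω_r−ω_c),  ω_s=0, ω_r=1
Stage 2: 18(0−ω_c) = −48(1−ω_c)  ⇒  66ω_c = 48  ⇒  ω_c = 8/11
  ⇒ ω_c²/ω_r² = 8/11
Coupling ω_r² = ω_c¹ ⇒ overall = 9/29 × 8/11 = 72/319

72/319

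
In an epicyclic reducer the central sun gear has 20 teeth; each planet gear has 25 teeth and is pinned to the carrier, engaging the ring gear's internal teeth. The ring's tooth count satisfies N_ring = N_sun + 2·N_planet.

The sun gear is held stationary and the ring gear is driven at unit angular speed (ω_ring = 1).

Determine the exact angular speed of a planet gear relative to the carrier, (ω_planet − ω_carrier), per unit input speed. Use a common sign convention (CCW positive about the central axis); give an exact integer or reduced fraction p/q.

N_ring = 20 + 2·25 = 70
20(ω_s−ω_c) = −70(ω_r−ω_c),  ω_s=0, ω_r=1
20(0−ω_c) = −70(1−ω_c)  ⇒  90ω_c = 70  ⇒  ω_c = 7/9
sun–planet: 20·(0−7/9) = −25·(ω_p−ω_c)  ⇒  ω_p−ω_c = −(20/25)·(-7/9) = 28/45

28/45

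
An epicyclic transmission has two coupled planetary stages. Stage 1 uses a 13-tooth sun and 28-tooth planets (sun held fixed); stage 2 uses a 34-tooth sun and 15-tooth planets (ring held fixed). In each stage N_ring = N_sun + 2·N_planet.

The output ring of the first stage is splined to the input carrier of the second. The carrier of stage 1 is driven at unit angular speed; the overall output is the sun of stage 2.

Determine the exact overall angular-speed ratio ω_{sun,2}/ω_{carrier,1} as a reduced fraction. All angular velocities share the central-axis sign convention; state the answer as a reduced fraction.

Stage 1: N_ring = 13 + 2·28 = 69
Stage 1: 13(ω_s−ω_c) = −69(ω_r−ω_c),  ω_s=0, ω_c=1
Stage 1: ω_r = 1 − (13/69)(0−1) = 82/69
  ⇒ ω_r¹/ω_c¹ = 82/69
Stage 2: N_ring = 34 + 2·15 = 64
Stage 2: 34(ω_s−ω_c) = −64(ω_r−ω_c),  ω_r=0, ω_c=1
Stage 2: ω_s = 1 − (64/34)(0−1) = 49/17
  ⇒ ω_s²/ω_c² = 49/17
Coupling ω_c² = ω_r¹ ⇒ overall = 82/69 × 49/17 = 4018/1173

4018/1173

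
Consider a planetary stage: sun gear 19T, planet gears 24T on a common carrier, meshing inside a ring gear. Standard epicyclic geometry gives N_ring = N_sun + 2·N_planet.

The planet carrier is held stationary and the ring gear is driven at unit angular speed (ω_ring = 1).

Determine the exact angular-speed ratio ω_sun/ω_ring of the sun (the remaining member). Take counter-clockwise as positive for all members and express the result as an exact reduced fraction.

-67/19

N_ring = 19 + 2·24 = 67
19(ω_s−ω_c) = −67(ω_r−ω_c),  ω_c=0, ω_r=1
ω_s = 0 − (67/19)(1−0) = -67/19
ω_s/ω_r = -67/19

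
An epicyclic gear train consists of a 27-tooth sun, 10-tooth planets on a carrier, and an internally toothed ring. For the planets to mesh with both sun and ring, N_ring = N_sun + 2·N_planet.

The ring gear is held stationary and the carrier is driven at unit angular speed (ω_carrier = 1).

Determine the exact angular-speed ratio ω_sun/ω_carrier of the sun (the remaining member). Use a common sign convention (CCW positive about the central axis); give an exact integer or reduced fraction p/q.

N_ring = 27 + 2·10 = 47
27(ω_s−ω_c) = −47(ω_r−ω_c),  ω_r=0, ω_c=1
ω_s = 1 − (47/27)(0−1) = 74/27
ω_s/ω_c = 74/27

74/27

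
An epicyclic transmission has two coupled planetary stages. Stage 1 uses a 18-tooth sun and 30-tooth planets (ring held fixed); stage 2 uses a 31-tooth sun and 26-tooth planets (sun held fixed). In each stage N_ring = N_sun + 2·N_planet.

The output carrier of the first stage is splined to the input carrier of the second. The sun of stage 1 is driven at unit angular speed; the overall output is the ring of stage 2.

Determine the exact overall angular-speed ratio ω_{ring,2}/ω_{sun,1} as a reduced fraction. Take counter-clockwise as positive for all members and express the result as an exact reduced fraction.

171/664

Stage 1: N_ring = 18 + 2·30 = 78
Stage 1: 18(ω_s−ω_c) = −78(ω_r−ω_c),  ω_r=0, ω_s=1
Stage 1: 18(1−ω_c) = −78(0−ω_c)  ⇒  96ω_c = 18  ⇒  ω_c = 3/16
  ⇒ ω_c¹/ω_s¹ = 3/16
Stage 2: N_ring = 31 + 2·26 = 83
Stage 2: 31(ω_s−ω_c) = −83(ω_r−ω_c),  ω_s=0, ω_c=1
Stage 2: ω_r = 1 − (31/83)(0−1) = 114/83
  ⇒ ω_r²/ω_c² = 114/83
Coupling ω_c² = ω_c¹ ⇒ overall = 3/16 × 114/83 = 171/664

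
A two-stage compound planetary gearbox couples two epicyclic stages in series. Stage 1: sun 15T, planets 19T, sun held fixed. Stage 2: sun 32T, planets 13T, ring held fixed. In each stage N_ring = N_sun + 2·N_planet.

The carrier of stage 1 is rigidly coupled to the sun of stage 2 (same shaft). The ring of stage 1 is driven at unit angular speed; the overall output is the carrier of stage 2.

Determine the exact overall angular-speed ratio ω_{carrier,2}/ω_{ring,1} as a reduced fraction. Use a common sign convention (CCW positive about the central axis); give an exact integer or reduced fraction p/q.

212/765

Stage 1: N_ring = 15 + 2·19 = 53
Stage 1: 15(ω_s−ω_c) = −53(ω_r−ω_c),  ω_s=0, ω_r=1
Stage 1: 15(0−ω_c) = −53(1−ω_c)  ⇒  68ω_c = 53  ⇒  ω_c = 53/68
  ⇒ ω_c¹/ω_r¹ = 53/68
Stage 2: N_ring = 32 + 2·13 = 58
Stage 2: 32(ω_s−ω_c) = −58(ω_r−ω_c),  ω_r=0, ω_s=1
Stage 2: 32(1−ω_c) = −58(0−ω_c)  ⇒  90ω_c = 32  ⇒  ω_c = 16/45
  ⇒ ω_c²/ω_s² = 16/45
Coupling ω_s² = ω_c¹ ⇒ overall = 53/68 × 16/45 = 212/765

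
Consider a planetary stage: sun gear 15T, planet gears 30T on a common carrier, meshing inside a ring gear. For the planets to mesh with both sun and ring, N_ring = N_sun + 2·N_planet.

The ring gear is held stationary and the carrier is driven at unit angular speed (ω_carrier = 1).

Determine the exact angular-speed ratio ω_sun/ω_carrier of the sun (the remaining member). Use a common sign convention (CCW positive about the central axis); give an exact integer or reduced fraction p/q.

6

N_ring = 15 + 2·30 = 75
15(ω_s−ω_c) = −75(ω_r−ω_c),  ω_r=0, ω_c=1
ω_s = 1 − (75/15)(0−1) = 6
ω_s/ω_c = 6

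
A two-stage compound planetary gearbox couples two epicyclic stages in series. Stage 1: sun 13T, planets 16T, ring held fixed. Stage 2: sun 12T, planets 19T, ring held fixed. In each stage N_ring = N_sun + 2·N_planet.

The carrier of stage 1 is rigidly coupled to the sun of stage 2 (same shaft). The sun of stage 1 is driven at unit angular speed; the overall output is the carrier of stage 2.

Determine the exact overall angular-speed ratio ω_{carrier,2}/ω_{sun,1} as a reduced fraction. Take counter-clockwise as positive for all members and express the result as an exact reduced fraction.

39/899

Stage 1: N_ring = 13 + 2·16 = 45
Stage 1: 13(ω_s−ω_c) = −45(ω_r−ω_c),  ω_r=0, ω_s=1
Stage 1: 13(1−ω_c) = −45(0−ω_c)  ⇒  58ω_c = 13  ⇒  ω_c = 13/58
  ⇒ ω_c¹/ω_s¹ = 13/58
Stage 2: N_ring = 12 + 2·19 = 50
Stage 2: 12(ω_s−ω_c) = −50(ω_r−ω_c),  ω_r=0, ω_s=1
Stage 2: 12(1−ω_c) = −50(0−ω_c)  ⇒  62ω_c = 12  ⇒  ω_c = 6/31
  ⇒ ω_c²/ω_s² = 6/31
Coupling ω_s² = ω_c¹ ⇒ overall = 13/58 × 6/31 = 39/899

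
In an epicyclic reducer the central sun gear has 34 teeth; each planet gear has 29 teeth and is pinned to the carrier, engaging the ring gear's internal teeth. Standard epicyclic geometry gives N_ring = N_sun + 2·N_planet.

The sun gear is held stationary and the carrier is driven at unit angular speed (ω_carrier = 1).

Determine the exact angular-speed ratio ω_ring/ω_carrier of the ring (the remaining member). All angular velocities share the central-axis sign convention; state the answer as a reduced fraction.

N_ring = 34 + 2·29 = 92
34(ω_s−ω_c) = −92(ω_r−ω_c),  ω_s=0, ω_c=1
ω_r = 1 − (34/92)(0−1) = 63/46
ω_r/ω_c = 63/46

63/46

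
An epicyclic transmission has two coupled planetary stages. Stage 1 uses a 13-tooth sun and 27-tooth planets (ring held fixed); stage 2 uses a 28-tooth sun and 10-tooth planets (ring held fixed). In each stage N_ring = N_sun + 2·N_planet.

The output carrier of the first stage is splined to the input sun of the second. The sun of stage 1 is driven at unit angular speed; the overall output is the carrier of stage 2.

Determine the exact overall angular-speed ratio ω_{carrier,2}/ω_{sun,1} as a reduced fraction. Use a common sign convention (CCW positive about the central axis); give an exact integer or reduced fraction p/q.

91/1520

Stage 1: N_ring = 13 + 2·27 = 67
Stage 1: 13(ω_s−ω_c) = −67(ω_r−ω_c),  ω_r=0, ω_s=1
Stage 1: 13(1−ω_c) = −67(0−ω_c)  ⇒  80ω_c = 13  ⇒  ω_c = 13/80
  ⇒ ω_c¹/ω_s¹ = 13/80
Stage 2: N_ring = 28 + 2·10 = 48
Stage 2: 28(ω_s−ω_c) = −48(ω_r−ω_c),  ω_r=0, ω_s=1
Stage 2: 28(1−ω_c) = −48(0−ω_c)  ⇒  76ω_c = 28  ⇒  ω_c = 7/19
  ⇒ ω_c²/ω_s² = 7/19
Coupling ω_s² = ω_c¹ ⇒ overall = 13/80 × 7/19 = 91/1520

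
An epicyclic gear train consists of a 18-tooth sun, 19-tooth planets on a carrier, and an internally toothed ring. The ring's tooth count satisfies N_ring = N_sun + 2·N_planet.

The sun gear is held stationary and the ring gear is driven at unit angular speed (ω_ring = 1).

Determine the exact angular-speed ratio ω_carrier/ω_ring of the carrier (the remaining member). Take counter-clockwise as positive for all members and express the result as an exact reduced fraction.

28/37

N_ring = 18 + 2·19 = 56
18(ω_s−ω_c) = −56(ω_r−ω_c),  ω_s=0, ω_r=1
18(0−ω_c) = −56(1−ω_c)  ⇒  74ω_c = 56  ⇒  ω_c = 28/37
ω_c/ω_r = 28/37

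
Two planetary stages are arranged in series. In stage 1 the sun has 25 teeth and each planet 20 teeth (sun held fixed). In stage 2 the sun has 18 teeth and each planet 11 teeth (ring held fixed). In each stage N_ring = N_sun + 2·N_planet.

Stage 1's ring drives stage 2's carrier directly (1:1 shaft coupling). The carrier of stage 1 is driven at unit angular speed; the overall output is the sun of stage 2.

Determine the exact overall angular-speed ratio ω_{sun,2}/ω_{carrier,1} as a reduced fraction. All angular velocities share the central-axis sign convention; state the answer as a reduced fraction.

58/13

Stage 1: N_ring = 25 + 2·20 = 65
Stage 1: 25(ω_s−ω_c) = −65(ω_r−ω_c),  ω_s=0, ω_c=1
Stage 1: ω_r = 1 − (25/65)(0−1) = 18/13
  ⇒ ω_r¹/ω_c¹ = 18/13
Stage 2: N_ring = 18 + 2·11 = 40
Stage 2: 18(ω_s−ω_c) = −40(ω_r−ω_c),  ω_r=0, ω_c=1
Stage 2: ω_s = 1 − (40/18)(0−1) = 29/9
  ⇒ ω_s²/ω_c² = 29/9
Coupling ω_c² = ω_r¹ ⇒ overall = 18/13 × 29/9 = 58/13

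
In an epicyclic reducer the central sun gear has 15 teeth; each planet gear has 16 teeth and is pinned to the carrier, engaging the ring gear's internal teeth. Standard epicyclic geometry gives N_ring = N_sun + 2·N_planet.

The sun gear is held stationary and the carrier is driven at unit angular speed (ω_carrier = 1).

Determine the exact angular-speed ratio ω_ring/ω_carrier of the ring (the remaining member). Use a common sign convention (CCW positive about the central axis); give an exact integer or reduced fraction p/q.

N_ring = 15 + 2·16 = 47
15(ω_s−ω_c) = −47(ω_r−ω_c),  ω_s=0, ω_c=1
ω_r = 1 − (15/47)(0−1) = 62/47
ω_r/ω_c = 62/47

62/47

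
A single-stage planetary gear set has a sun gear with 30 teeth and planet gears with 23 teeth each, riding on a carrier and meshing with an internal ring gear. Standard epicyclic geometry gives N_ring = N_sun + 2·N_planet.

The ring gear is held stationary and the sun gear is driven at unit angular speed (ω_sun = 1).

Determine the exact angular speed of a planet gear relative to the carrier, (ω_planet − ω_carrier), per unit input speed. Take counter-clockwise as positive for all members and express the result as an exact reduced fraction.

-1140/1219

N_ring = 30 + 2·23 = 76
30(ω_s−ω_c) = −76(ω_r−ω_c),  ω_r=0, ω_s=1
30(1−ω_c) = −76(0−ω_c)  ⇒  106ω_c = 30  ⇒  ω_c = 15/53
sun–planet: 30·(1−15/53) = −23·(ω_p−ω_c)  ⇒  ω_p−ω_c = −(30/23)·(38/53) = -1140/1219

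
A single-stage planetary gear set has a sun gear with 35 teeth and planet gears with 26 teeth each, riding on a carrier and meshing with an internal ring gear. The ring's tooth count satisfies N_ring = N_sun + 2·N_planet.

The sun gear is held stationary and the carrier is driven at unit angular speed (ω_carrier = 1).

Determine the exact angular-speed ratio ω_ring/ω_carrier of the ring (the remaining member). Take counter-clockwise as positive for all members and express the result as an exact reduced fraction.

122/87

N_ring = 35 + 2·26 = 87
35(ω_s−ω_c) = −87(ω_r−ω_c),  ω_s=0, ω_c=1
ω_r = 1 − (35/87)(0−1) = 122/87
ω_r/ω_c = 122/87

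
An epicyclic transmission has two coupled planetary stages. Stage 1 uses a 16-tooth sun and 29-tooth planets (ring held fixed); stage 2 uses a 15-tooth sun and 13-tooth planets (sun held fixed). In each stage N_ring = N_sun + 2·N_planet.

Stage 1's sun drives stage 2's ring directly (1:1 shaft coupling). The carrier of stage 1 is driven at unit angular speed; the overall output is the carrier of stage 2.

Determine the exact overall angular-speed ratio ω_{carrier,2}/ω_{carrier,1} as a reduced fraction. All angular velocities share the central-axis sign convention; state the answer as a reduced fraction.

Stage 1: N_ring = 16 + 2·29 = 74
Stage 1: 16(ω_s−ω_c) = −74(ω_r−ω_c),  ω_r=0, ω_c=1
Stage 1: ω_s = 1 − (74/16)(0−1) = 45/8
  ⇒ ω_s¹/ω_c¹ = 45/8
Stage 2: N_ring = 15 + 2·13 = 41
Stage 2: 15(ω_s−ω_c) = −41(ω_r−ω_c),  ω_s=0, ω_r=1
Stage 2: 15(0−ω_c) = −41(1−ω_c)  ⇒  56ω_c = 41  ⇒  ω_c = 41/56
  ⇒ ω_c²/ω_r² = 41/56
Coupling ω_r² = ω_s¹ ⇒ overall = 45/8 × 41/56 = 1845/448

1845/448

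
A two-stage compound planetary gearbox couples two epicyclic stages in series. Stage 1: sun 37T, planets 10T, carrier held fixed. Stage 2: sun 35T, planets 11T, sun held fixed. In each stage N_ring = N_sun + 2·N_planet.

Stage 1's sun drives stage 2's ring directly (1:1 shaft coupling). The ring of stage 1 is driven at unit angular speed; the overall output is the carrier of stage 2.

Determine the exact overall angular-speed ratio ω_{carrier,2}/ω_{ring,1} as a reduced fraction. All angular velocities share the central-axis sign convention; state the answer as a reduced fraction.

Stage 1: N_ring = 37 + 2·10 = 57
Stage 1: 37(ω_s−ω_c) = −57(ω_r−ω_c),  ω_c=0, ω_r=1
Stage 1: ω_s = 0 − (57/37)(1−0) = -57/37
  ⇒ ω_s¹/ω_r¹ = -57/37
Stage 2: N_ring = 35 + 2·11 = 57
Stage 2: 35(ω_s−ω_c) = −57(ω_r−ω_c),  ω_s=0, ω_r=1
Stage 2: 35(0−ω_c) = −57(1−ω_c)  ⇒  92ω_c = 57  ⇒  ω_c = 57/92
  ⇒ ω_c²/ω_r² = 57/92
Coupling ω_r² = ω_s¹ ⇒ overall = -57/37 × 57/92 = -3249/3404

-3249/3404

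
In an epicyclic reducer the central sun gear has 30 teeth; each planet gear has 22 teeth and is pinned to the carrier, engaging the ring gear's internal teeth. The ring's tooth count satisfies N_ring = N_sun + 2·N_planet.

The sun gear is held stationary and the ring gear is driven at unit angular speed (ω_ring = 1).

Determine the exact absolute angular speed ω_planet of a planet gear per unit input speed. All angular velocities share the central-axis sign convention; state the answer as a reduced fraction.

N_ring = 30 + 2·22 = 74
30(ω_s−ω_c) = −74(ω_r−ω_c),  ω_s=0, ω_r=1
30(0−ω_c) = −74(1−ω_c)  ⇒  104ω_c = 74  ⇒  ω_c = 37/52
sun–planet: 30·(0−37/52) = −22·(ω_p−ω_c)  ⇒  ω_p−ω_c = −(30/22)·(-37/52) = 555/572
ω_p = 37/52 + 555/572 = 37/22

37/22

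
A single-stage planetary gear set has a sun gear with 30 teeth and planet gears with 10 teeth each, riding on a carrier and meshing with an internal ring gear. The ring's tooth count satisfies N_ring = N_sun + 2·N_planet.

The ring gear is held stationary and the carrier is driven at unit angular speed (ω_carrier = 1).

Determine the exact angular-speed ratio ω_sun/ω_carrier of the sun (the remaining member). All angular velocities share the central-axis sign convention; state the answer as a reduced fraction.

8/3

N_ring = 30 + 2·10 = 50
30(ω_s−ω_c) = −50(ω_r−ω_c),  ω_r=0, ω_c=1
ω_s = 1 − (50/30)(0−1) = 8/3
ω_s/ω_c = 8/3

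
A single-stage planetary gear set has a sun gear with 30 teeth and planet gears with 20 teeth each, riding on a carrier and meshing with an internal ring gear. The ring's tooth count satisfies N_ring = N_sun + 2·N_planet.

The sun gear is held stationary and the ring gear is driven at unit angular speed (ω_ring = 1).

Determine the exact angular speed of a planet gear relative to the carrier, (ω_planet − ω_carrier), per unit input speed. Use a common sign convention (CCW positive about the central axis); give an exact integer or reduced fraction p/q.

N_ring = 30 + 2·20 = 70
30(ω_s−ω_c) = −70(ω_r−ω_c),  ω_s=0, ω_r=1
30(0−ω_c) = −70(1−ω_c)  ⇒  100ω_c = 70  ⇒  ω_c = 7/10
sun–planet: 30·(0−7/10) = −20·(ω_p−ω_c)  ⇒  ω_p−ω_c = −(30/20)·(-7/10) = 21/20

21/20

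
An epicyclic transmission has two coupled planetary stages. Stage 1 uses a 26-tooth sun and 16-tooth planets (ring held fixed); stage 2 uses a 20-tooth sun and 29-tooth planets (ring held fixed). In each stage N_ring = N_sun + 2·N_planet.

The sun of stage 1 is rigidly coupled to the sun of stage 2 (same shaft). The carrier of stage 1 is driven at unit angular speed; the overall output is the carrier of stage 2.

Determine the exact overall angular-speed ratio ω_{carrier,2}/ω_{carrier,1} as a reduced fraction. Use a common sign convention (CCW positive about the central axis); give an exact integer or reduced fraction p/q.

60/91

Stage 1: N_ring = 26 + 2·16 = 58
Stage 1: 26(ω_s−ω_c) = −58(ω_r−ω_c),  ω_r=0, ω_c=1
Stage 1: ω_s = 1 − (58/26)(0−1) = 42/13
  ⇒ ω_s¹/ω_c¹ = 42/13
Stage 2: N_ring = 20 + 2·29 = 78
Stage 2: 20(ω_s−ω_c) = −78(ω_r−ω_c),  ω_r=0, ω_s=1
Stage 2: 20(1−ω_c) = −78(0−ω_c)  ⇒  98ω_c = 20  ⇒  ω_c = 10/49
  ⇒ ω_c²/ω_s² = 10/49
Coupling ω_s² = ω_s¹ ⇒ overall = 42/13 × 10/49 = 60/91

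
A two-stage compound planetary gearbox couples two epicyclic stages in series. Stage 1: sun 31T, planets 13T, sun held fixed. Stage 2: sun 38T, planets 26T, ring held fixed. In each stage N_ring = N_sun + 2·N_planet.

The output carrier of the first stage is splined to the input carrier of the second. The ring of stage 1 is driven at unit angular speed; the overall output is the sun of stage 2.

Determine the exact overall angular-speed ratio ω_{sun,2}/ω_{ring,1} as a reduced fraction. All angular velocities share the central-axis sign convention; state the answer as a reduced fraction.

Stage 1: N_ring = 31 + 2·13 = 57
Stage 1: 31(ω_s−ω_c) = −57(ω_r−ω_c),  ω_s=0, ω_r=1
Stage 1: 31(0−ω_c) = −57(1−ω_c)  ⇒  88ω_c = 57  ⇒  ω_c = 57/88
  ⇒ ω_c¹/ω_r¹ = 57/88
Stage 2: N_ring = 38 + 2·26 = 90
Stage 2: 38(ω_s−ω_c) = −90(ω_r−ω_c),  ω_r=0, ω_c=1
Stage 2: ω_s = 1 − (90/38)(0−1) = 64/19
  ⇒ ω_s²/ω_c² = 64/19
Coupling ω_c² = ω_c¹ ⇒ overall = 57/88 × 64/19 = 24/11

24/11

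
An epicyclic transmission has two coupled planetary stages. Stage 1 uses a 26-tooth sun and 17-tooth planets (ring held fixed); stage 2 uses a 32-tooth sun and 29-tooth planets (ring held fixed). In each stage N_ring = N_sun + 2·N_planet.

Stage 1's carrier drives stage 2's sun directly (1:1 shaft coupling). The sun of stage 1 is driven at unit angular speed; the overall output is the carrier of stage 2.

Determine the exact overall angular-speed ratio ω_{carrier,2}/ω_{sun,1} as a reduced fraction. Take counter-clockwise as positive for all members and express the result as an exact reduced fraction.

Stage 1: N_ring = 26 + 2·17 = 60
Stage 1: 26(ω_s−ω_c) = −60(ω_r−ω_c),  ω_r=0, ω_s=1
Stage 1: 26(1−ω_c) = −60(0−ω_c)  ⇒  86ω_c = 26  ⇒  ω_c = 13/43
  ⇒ ω_c¹/ω_s¹ = 13/43
Stage 2: N_ring = 32 + 2·29 = 90
Stage 2: 32(ω_s−ω_c) = −90(ω_r−ω_c),  ω_r=0, ω_s=1
Stage 2: 32(1−ω_c) = −90(0−ω_c)  ⇒  122ω_c = 32  ⇒  ω_c = 16/61
  ⇒ ω_c²/ω_s² = 16/61
Coupling ω_s² = ω_c¹ ⇒ overall = 13/43 × 16/61 = 208/2623

208/2623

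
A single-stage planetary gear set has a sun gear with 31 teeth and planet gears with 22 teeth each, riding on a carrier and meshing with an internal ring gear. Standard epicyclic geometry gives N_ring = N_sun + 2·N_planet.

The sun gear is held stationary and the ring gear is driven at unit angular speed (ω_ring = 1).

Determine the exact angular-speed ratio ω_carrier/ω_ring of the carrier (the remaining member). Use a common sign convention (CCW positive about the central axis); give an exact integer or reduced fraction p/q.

75/106

N_ring = 31 + 2·22 = 75
31(ω_s−ω_c) = −75(ω_r−ω_c),  ω_s=0, ω_r=1
31(0−ω_c) = −75(1−ω_c)  ⇒  106ω_c = 75  ⇒  ω_c = 75/106
ω_c/ω_r = 75/106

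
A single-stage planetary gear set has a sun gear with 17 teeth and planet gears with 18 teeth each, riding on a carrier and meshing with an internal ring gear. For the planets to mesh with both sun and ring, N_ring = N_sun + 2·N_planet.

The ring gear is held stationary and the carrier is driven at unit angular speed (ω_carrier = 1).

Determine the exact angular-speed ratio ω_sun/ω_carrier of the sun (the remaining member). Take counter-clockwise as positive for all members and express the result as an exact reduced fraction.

70/17

N_ring = 17 + 2·18 = 53
17(ω_s−ω_c) = −53(ω_r−ω_c),  ω_r=0, ω_c=1
ω_s = 1 − (53/17)(0−1) = 70/17
ω_s/ω_c = 70/17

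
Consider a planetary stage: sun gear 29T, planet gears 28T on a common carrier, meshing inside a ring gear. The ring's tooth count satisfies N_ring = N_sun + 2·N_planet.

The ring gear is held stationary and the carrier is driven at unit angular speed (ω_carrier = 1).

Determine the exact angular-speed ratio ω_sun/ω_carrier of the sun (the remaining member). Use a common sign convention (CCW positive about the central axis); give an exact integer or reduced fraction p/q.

114/29

N_ring = 29 + 2·28 = 85
29(ω_s−ω_c) = −85(ω_r−ω_c),  ω_r=0, ω_c=1
ω_s = 1 − (85/29)(0−1) = 114/29
ω_s/ω_c = 114/29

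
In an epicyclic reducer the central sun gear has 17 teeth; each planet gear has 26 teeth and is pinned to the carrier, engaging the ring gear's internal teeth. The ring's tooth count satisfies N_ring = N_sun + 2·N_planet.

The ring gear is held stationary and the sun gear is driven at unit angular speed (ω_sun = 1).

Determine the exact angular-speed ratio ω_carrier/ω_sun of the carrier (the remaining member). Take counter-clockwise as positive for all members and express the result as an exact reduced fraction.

17/86

N_ring = 17 + 2·26 = 69
17(ω_s−ω_c) = −69(ω_r−ω_c),  ω_r=0, ω_s=1
17(1−ω_c) = −69(0−ω_c)  ⇒  86ω_c = 17  ⇒  ω_c = 17/86
ω_c/ω_s = 17/86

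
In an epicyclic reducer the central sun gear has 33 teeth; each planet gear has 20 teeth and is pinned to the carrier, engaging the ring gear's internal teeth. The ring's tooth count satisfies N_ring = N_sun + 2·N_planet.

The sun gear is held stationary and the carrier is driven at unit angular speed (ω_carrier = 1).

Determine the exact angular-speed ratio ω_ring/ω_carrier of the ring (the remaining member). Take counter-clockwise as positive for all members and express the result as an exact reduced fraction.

106/73

N_ring = 33 + 2·20 = 73
33(ω_s−ω_c) = −73(ω_r−ω_c),  ω_s=0, ω_c=1
ω_r = 1 − (33/73)(0−1) = 106/73
ω_r/ω_c = 106/73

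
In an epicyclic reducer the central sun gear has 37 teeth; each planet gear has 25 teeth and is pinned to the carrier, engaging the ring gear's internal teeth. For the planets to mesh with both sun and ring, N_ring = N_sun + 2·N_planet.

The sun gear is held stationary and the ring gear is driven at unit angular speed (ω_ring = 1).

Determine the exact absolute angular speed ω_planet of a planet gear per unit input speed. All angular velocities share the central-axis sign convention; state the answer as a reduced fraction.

N_ring = 37 + 2·25 = 87
37(ω_s−ω_c) = −87(ω_r−ω_c),  ω_s=0, ω_r=1
37(0−ω_c) = −87(1−ω_c)  ⇒  124ω_c = 87  ⇒  ω_c = 87/124
sun–planet: 37·(0−87/124) = −25·(ω_p−ω_c)  ⇒  ω_p−ω_c = −(37/25)·(-87/124) = 3219/3100
ω_p = 87/124 + 3219/3100 = 87/50

87/50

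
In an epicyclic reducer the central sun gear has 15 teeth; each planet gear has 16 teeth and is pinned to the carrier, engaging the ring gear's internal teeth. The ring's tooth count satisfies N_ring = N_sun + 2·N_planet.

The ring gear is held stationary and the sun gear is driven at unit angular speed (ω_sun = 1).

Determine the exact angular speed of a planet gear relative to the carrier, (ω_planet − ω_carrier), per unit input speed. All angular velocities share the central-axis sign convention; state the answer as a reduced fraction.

N_ring = 15 + 2·16 = 47
15(ω_s−ω_c) = −47(ω_r−ω_c),  ω_r=0, ω_s=1
15(1−ω_c) = −47(0−ω_c)  ⇒  62ω_c = 15  ⇒  ω_c = 15/62
sun–planet: 15·(1−15/62) = −16·(ω_p−ω_c)  ⇒  ω_p−ω_c = −(15/16)·(47/62) = -705/992

-705/992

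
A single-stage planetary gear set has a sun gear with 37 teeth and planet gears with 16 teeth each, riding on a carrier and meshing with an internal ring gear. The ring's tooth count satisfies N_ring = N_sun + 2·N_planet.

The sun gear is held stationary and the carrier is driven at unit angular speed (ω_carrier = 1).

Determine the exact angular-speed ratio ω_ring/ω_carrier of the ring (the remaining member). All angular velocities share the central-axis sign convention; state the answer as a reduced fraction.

106/69

N_ring = 37 + 2·16 = 69
37(ω_s−ω_c) = −69(ω_r−ω_c),  ω_s=0, ω_c=1
ω_r = 1 − (37/69)(0−1) = 106/69
ω_r/ω_c = 106/69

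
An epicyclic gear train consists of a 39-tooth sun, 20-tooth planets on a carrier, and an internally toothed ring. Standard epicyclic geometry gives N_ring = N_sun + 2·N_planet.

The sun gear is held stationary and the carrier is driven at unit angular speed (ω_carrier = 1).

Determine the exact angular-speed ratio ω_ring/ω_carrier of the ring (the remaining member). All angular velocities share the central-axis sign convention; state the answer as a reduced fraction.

N_ring = 39 + 2·20 = 79
39(ω_s−ω_c) = −79(ω_r−ω_c),  ω_s=0, ω_c=1
ω_r = 1 − (39/79)(0−1) = 118/79
ω_r/ω_c = 118/79

118/79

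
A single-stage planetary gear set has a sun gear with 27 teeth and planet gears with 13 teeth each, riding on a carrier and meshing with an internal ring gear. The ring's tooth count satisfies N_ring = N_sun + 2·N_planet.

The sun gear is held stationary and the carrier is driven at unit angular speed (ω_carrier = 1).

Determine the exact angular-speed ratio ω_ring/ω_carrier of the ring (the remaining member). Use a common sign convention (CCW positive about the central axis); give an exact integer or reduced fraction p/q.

N_ring = 27 + 2·13 = 53
27(ω_s−ω_c) = −53(ω_r−ω_c),  ω_s=0, ω_c=1
ω_r = 1 − (27/53)(0−1) = 80/53
ω_r/ω_c = 80/53

80/53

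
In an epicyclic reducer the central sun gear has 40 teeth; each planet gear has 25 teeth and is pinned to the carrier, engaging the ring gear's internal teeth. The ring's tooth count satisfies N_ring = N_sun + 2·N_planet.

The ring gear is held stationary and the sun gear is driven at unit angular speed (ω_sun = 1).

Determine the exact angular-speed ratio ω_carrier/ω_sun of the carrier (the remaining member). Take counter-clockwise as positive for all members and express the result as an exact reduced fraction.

N_ring = 40 + 2·25 = 90
40(ω_s−ω_c) = −90(ω_r−ω_c),  ω_r=0, ω_s=1
40(1−ω_c) = −90(0−ω_c)  ⇒  130ω_c = 40  ⇒  ω_c = 4/13
ω_c/ω_s = 4/13

4/13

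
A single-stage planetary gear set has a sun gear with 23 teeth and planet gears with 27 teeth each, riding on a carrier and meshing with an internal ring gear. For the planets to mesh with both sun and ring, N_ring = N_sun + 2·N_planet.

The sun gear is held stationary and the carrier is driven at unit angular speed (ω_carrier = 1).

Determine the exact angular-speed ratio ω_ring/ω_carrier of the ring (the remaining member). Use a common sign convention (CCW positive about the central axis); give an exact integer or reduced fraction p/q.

100/77

N_ring = 23 + 2·27 = 77
23(ω_s−ω_c) = −77(ω_r−ω_c),  ω_s=0, ω_c=1
ω_r = 1 − (23/77)(0−1) = 100/77
ω_r/ω_c = 100/77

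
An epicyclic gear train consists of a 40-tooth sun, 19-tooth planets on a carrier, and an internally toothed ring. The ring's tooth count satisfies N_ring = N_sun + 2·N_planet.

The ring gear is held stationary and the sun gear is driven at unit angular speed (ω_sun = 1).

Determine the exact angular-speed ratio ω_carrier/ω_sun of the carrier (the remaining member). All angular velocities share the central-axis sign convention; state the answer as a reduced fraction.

20/59

N_ring = 40 + 2·19 = 78
40(ω_s−ω_c) = −78(ω_r−ω_c),  ω_r=0, ω_s=1
40(1−ω_c) = −78(0−ω_c)  ⇒  118ω_c = 40  ⇒  ω_c = 20/59
ω_c/ω_s = 20/59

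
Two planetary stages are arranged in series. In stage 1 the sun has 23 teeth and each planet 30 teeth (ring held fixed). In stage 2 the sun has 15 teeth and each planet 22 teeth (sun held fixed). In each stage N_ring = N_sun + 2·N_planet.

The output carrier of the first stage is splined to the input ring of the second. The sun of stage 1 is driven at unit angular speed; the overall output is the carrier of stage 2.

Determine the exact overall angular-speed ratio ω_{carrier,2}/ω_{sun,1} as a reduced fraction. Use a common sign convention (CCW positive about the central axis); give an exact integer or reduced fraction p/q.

1357/7844

Stage 1: N_ring = 23 + 2·30 = 83
Stage 1: 23(ω_s−ω_c) = −83(ω_r−ω_c),  ω_r=0, ω_s=1
Stage 1: 23(1−ω_c) = −83(0−ω_c)  ⇒  106ω_c = 23  ⇒  ω_c = 23/106
  ⇒ ω_c¹/ω_s¹ = 23/106
Stage 2: N_ring = 15 + 2·22 = 59
Stage 2: 15(ω_s−ω_c) = −59(ω_r−ω_c),  ω_s=0, ω_r=1
Stage 2: 15(0−ω_c) = −59(1−ω_c)  ⇒  74ω_c = 59  ⇒  ω_c = 59/74
  ⇒ ω_c²/ω_r² = 59/74
Coupling ω_r² = ω_c¹ ⇒ overall = 23/106 × 59/74 = 1357/7844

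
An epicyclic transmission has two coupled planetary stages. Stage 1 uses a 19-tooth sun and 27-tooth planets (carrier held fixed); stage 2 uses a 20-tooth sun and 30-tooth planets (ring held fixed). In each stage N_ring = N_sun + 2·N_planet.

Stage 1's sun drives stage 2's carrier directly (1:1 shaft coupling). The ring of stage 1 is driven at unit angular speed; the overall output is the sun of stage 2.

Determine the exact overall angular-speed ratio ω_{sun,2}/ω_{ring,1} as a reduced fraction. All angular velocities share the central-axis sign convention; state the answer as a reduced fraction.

Stage 1: N_ring = 19 + 2·27 = 73
Stage 1: 19(ω_s−ω_c) = −73(ω_r−ω_c),  ω_c=0, ω_r=1
Stage 1: ω_s = 0 − (73/19)(1−0) = -73/19
  ⇒ ω_s¹/ω_r¹ = -73/19
Stage 2: N_ring = 20 + 2·30 = 80
Stage 2: 20(ω_s−ω_c) = −80(ω_r−ω_c),  ω_r=0, ω_c=1
Stage 2: ω_s = 1 − (80/20)(0−1) = 5
  ⇒ ω_s²/ω_c² = 5
Coupling ω_c² = ω_s¹ ⇒ overall = -73/19 × 5 = -365/19

-365/19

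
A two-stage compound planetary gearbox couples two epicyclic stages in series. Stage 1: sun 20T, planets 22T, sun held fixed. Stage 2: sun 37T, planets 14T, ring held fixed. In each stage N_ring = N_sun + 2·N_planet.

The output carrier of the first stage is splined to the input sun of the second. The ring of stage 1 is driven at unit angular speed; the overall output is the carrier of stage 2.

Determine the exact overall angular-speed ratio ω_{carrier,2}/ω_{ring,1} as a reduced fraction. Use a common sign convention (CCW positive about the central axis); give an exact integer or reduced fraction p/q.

Stage 1: N_ring = 20 + 2·22 = 64
Stage 1: 20(ω_s−ω_c) = −64(ω_r−ω_c),  ω_s=0, ω_r=1
Stage 1: 20(0−ω_c) = −64(1−ω_c)  ⇒  84ω_c = 64  ⇒  ω_c = 16/21
  ⇒ ω_c¹/ω_r¹ = 16/21
Stage 2: N_ring = 37 + 2·14 = 65
Stage 2: 37(ω_s−ω_c) = −65(ω_r−ω_c),  ω_r=0, ω_s=1
Stage 2: 37(1−ω_c) = −65(0−ω_c)  ⇒  102ω_c = 37  ⇒  ω_c = 37/102
  ⇒ ω_c²/ω_s² = 37/102
Coupling ω_s² = ω_c¹ ⇒ overall = 16/21 × 37/102 = 296/1071

296/1071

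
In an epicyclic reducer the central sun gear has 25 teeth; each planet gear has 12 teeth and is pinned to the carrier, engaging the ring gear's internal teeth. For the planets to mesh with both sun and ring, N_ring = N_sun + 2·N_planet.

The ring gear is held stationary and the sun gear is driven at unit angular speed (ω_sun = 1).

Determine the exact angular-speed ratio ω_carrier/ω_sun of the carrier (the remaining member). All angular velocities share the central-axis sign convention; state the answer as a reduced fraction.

25/74

N_ring = 25 + 2·12 = 49
25(ω_s−ω_c) = −49(ω_r−ω_c),  ω_r=0, ω_s=1
25(1−ω_c) = −49(0−ω_c)  ⇒  74ω_c = 25  ⇒  ω_c = 25/74
ω_c/ω_s = 25/74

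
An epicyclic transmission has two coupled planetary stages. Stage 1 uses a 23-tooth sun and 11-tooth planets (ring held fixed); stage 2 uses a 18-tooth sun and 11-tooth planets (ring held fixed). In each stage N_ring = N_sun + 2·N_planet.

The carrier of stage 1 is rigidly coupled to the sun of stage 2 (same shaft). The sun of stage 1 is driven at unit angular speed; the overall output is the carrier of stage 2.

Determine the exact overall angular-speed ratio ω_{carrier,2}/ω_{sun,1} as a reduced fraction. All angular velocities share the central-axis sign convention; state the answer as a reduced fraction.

Stage 1: N_ring = 23 + 2·11 = 45
Stage 1: 23(ω_s−ω_c) = −45(ω_r−ω_c),  ω_r=0, ω_s=1
Stage 1: 23(1−ω_c) = −45(0−ω_c)  ⇒  68ω_c = 23  ⇒  ω_c = 23/68
  ⇒ ω_c¹/ω_s¹ = 23/68
Stage 2: N_ring = 18 + 2·11 = 40
Stage 2: 18(ω_s−ω_c) = −40(ω_r−ω_c),  ω_r=0, ω_s=1
Stage 2: 18(1−ω_c) = −40(0−ω_c)  ⇒  58ω_c = 18  ⇒  ω_c = 9/29
  ⇒ ω_c²/ω_s² = 9/29
Coupling ω_s² = ω_c¹ ⇒ overall = 23/68 × 9/29 = 207/1972

207/1972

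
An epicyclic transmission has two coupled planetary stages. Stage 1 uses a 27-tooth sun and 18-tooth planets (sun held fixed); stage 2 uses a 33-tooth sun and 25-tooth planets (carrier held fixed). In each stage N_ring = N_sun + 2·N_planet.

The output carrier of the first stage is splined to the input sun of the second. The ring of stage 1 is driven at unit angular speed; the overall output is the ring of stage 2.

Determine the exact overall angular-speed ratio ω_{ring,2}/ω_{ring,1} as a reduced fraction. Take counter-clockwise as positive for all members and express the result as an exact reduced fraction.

Stage 1: N_ring = 27 + 2·18 = 63
Stage 1: 27(ω_s−ω_c) = −63(ω_r−ω_c),  ω_s=0, ω_r=1
Stage 1: 27(0−ω_c) = −63(1−ω_c)  ⇒  90ω_c = 63  ⇒  ω_c = 7/10
  ⇒ ω_c¹/ω_r¹ = 7/10
Stage 2: N_ring = 33 + 2·25 = 83
Stage 2: 33(ω_s−ω_c) = −83(ω_r−ω_c),  ω_c=0, ω_s=1
Stage 2: ω_r = 0 − (33/83)(1−0) = -33/83
  ⇒ ω_r²/ω_s² = -33/83
Coupling ω_s² = ω_c¹ ⇒ overall = 7/10 × -33/83 = -231/830

-231/830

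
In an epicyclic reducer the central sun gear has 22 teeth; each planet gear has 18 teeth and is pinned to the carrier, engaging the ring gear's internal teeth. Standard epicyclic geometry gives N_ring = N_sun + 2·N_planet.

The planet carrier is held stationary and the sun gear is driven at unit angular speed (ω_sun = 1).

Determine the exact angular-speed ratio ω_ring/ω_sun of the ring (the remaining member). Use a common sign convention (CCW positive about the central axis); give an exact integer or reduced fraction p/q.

-11/29

N_ring = 22 + 2·18 = 58
22(ω_s−ω_c) = −58(ω_r−ω_c),  ω_c=0, ω_s=1
ω_r = 0 − (22/58)(1−0) = -11/29
ω_r/ω_s = -11/29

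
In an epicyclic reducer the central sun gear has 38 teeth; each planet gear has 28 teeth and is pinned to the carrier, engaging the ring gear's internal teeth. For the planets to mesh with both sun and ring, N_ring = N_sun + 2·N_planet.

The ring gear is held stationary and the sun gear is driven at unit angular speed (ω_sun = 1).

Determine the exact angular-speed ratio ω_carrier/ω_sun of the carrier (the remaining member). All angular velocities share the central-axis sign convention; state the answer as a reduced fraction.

19/66

N_ring = 38 + 2·28 = 94
38(ω_s−ω_c) = −94(ω_r−ω_c),  ω_r=0, ω_s=1
38(1−ω_c) = −94(0−ω_c)  ⇒  132ω_c = 38  ⇒  ω_c = 19/66
ω_c/ω_s = 19/66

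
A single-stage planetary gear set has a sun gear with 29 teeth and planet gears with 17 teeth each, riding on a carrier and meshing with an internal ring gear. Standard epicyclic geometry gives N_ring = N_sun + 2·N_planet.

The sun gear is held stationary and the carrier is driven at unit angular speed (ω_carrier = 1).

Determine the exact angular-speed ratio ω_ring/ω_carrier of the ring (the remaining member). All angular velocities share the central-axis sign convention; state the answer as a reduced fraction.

92/63

N_ring = 29 + 2·17 = 63
29(ω_s−ω_c) = −63(ω_r−ω_c),  ω_s=0, ω_c=1
ω_r = 1 − (29/63)(0−1) = 92/63
ω_r/ω_c = 92/63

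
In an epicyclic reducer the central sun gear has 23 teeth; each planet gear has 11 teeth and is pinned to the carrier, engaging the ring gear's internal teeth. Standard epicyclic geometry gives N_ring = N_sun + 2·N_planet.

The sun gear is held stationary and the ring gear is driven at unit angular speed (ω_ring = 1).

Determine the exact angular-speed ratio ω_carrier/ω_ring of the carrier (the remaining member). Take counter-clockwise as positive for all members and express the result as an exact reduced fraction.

N_ring = 23 + 2·11 = 45
23(ω_s−ω_c) = −45(ω_r−ω_c),  ω_s=0, ω_r=1
23(0−ω_c) = −45(1−ω_c)  ⇒  68ω_c = 45  ⇒  ω_c = 45/68
ω_c/ω_r = 45/68

45/68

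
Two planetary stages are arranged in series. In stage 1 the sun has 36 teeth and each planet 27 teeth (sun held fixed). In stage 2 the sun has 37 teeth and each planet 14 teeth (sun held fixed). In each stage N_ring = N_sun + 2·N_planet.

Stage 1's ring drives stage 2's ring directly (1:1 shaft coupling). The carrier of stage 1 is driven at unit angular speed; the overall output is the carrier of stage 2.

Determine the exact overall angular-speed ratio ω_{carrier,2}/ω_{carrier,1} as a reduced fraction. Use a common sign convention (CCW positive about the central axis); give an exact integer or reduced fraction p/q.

91/102

Stage 1: N_ring = 36 + 2·27 = 90
Stage 1: 36(ω_s−ω_c) = −90(ω_r−ω_c),  ω_s=0, ω_c=1
Stage 1: ω_r = 1 − (36/90)(0−1) = 7/5
  ⇒ ω_r¹/ω_c¹ = 7/5
Stage 2: N_ring = 37 + 2·14 = 65
Stage 2: 37(ω_s−ω_c) = −65(ω_r−ω_c),  ω_s=0, ω_r=1
Stage 2: 37(0−ω_c) = −65(1−ω_c)  ⇒  102ω_c = 65  ⇒  ω_c = 65/102
  ⇒ ω_c²/ω_r² = 65/102
Coupling ω_r² = ω_r¹ ⇒ overall = 7/5 × 65/102 = 91/102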